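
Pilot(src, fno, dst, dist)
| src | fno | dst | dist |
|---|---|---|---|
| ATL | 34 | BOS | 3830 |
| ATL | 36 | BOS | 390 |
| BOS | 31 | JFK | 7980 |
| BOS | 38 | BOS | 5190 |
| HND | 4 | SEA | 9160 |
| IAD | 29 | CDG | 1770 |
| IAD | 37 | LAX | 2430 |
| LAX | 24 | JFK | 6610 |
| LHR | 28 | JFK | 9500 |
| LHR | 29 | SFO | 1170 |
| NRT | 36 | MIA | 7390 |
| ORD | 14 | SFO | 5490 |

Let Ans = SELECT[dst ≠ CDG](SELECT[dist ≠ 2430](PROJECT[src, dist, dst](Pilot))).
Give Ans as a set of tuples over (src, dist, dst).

Keep only column(s) src, dist, dst: {(ATL, 3830, BOS), (ATL, 390, BOS), (BOS, 5190, BOS), (BOS, 7980, JFK), (HND, 9160, SEA), (IAD, 1770, CDG), (IAD, 2430, LAX), (LAX, 6610, JFK), (LHR, 1170, SFO), (LHR, 9500, JFK), (NRT, 7390, MIA), (ORD, 5490, SFO)}
Selection dist ≠ 2430: {(ATL, 3830, BOS), (ATL, 390, BOS), (BOS, 5190, BOS), (BOS, 7980, JFK), (HND, 9160, SEA), (IAD, 1770, CDG), (LAX, 6610, JFK), (LHR, 1170, SFO), (LHR, 9500, JFK), (NRT, 7390, MIA), (ORD, 5490, SFO)}
Selection dst ≠ CDG: {(ATL, 3830, BOS), (ATL, 390, BOS), (BOS, 5190, BOS), (BOS, 7980, JFK), (HND, 9160, SEA), (LAX, 6610, JFK), (LHR, 1170, SFO), (LHR, 9500, JFK), (NRT, 7390, MIA), (ORD, 5490, SFO)}

{(ATL, 3830, BOS), (ATL, 390, BOS), (BOS, 5190, BOS), (BOS, 7980, JFK), (HND, 9160, SEA), (LAX, 6610, JFK), (LHR, 1170, SFO), (LHR, 9500, JFK), (NRT, 7390, MIA), (ORD, 5490, SFO)}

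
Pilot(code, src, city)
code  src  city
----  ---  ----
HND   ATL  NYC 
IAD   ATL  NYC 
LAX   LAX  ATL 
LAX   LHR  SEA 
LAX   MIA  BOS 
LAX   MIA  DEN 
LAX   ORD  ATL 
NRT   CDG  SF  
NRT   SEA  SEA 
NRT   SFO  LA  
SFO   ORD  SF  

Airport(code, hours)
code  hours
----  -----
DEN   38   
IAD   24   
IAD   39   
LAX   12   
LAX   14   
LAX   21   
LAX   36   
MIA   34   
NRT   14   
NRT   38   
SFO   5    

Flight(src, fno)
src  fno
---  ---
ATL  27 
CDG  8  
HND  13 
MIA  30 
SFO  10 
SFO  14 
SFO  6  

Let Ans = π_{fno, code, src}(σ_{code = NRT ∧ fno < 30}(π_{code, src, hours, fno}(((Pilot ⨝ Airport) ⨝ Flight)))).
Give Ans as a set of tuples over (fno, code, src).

Natural join on code: {(IAD, ATL, NYC, 24), (IAD, ATL, NYC, 39), (LAX, LAX, ATL, 12), (LAX, LAX, ATL, 14), (LAX, LAX, ATL, 21), (LAX, LAX, ATL, 36), (LAX, LHR, SEA, 12), (LAX, LHR, SEA, 14), (LAX, LHR, SEA, 21), (LAX, LHR, SEA, 36), (LAX, MIA, BOS, 12), (LAX, MIA, BOS, 14), (LAX, MIA, BOS, 21), (LAX, MIA, BOS, 36), (LAX, MIA, DEN, 12), (LAX, MIA, DEN, 14), (LAX, MIA, DEN, 21), (LAX, MIA, DEN, 36), (LAX, ORD, ATL, 12), (LAX, ORD, ATL, 14), (LAX, ORD, ATL, 21), (LAX, ORD, ATL, 36), (NRT, CDG, SF, 14), (NRT, CDG, SF, 38), (NRT, SEA, SEA, 14), (NRT, SEA, SEA, 38), (NRT, SFO, LA, 14), (NRT, SFO, LA, 38), (SFO, ORD, SF, 5)}
Natural join on src: {(IAD, ATL, NYC, 24, 27), (IAD, ATL, NYC, 39, 27), (LAX, MIA, BOS, 12, 30), (LAX, MIA, BOS, 14, 30), (LAX, MIA, BOS, 21, 30), (LAX, MIA, BOS, 36, 30), (LAX, MIA, DEN, 12, 30), (LAX, MIA, DEN, 14, 30), (LAX, MIA, DEN, 21, 30), (LAX, MIA, DEN, 36, 30), (NRT, CDG, SF, 14, 8), (NRT, CDG, SF, 38, 8), (NRT, SFO, LA, 14, 10), (NRT, SFO, LA, 14, 14), (NRT, SFO, LA, 14, 6), (NRT, SFO, LA, 38, 10), (NRT, SFO, LA, 38, 14), (NRT, SFO, LA, 38, 6)}
Projecting to code, src, hours, fno (4 duplicate(s) eliminated): {(IAD, ATL, 24, 27), (IAD, ATL, 39, 27), (LAX, MIA, 12, 30), (LAX, MIA, 14, 30), (LAX, MIA, 21, 30), (LAX, MIA, 36, 30), (NRT, CDG, 14, 8), (NRT, CDG, 38, 8), (NRT, SFO, 14, 10), (NRT, SFO, 14, 14), (NRT, SFO, 14, 6), (NRT, SFO, 38, 10), (NRT, SFO, 38, 14), (NRT, SFO, 38, 6)}
σ[code = NRT ∧ fno < 30]: keep tuples satisfying code = NRT ∧ fno < 30 → {(NRT, CDG, 14, 8), (NRT, CDG, 38, 8), (NRT, SFO, 14, 10), (NRT, SFO, 14, 14), (NRT, SFO, 14, 6), (NRT, SFO, 38, 10), (NRT, SFO, 38, 14), (NRT, SFO, 38, 6)}
Projecting to fno, code, src (4 duplicate(s) eliminated): {(10, NRT, SFO), (14, NRT, SFO), (6, NRT, SFO), (8, NRT, CDG)}

{(10, NRT, SFO), (14, NRT, SFO), (6, NRT, SFO), (8, NRT, CDG)}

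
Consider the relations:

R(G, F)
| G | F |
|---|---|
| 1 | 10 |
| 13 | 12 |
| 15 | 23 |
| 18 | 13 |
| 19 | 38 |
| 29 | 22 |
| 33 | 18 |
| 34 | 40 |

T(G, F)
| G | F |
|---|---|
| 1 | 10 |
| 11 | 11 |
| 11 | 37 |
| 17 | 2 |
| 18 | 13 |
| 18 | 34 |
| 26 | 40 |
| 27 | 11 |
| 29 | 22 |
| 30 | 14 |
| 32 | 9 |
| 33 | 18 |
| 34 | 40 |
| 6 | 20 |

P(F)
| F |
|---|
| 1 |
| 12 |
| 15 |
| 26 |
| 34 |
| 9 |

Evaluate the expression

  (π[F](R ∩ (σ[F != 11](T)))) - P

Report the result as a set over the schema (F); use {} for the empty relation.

σ[F != 11]: keep tuples satisfying F != 11 → {(1, 10), (11, 37), (17, 2), (18, 13), (18, 34), (26, 40), (29, 22), (30, 14), (32, 9), (33, 18), (34, 40), (6, 20)}
Intersection: {(1, 10), (13, 12), (15, 23), (18, 13), (19, 38), (29, 22), (33, 18), (34, 40)} with {(1, 10), (11, 37), (17, 2), (18, 13), (18, 34), (26, 40), (29, 22), (30, 14), (32, 9), (33, 18), (34, 40), (6, 20)} → {(1, 10), (18, 13), (29, 22), (33, 18), (34, 40)}
π[F]: project onto (F) → {10, 13, 18, 22, 40}
Difference: {10, 13, 18, 22, 40} with {1, 12, 15, 26, 34, 9} → {10, 13, 18, 22, 40}

{10, 13, 18, 22, 40}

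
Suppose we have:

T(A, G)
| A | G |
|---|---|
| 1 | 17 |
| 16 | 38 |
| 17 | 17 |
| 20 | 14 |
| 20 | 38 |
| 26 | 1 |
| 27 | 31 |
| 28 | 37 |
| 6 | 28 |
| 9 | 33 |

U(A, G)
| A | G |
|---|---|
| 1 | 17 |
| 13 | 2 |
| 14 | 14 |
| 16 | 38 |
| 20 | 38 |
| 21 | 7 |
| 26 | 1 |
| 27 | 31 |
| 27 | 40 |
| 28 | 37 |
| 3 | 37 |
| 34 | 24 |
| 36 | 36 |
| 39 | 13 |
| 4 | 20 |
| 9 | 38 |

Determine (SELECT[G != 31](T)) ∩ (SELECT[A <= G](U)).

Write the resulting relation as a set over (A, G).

{(1, 17), (16, 38), (20, 38), (28, 37)}

Filtering on G != 31 leaves {(1, 17), (16, 38), (17, 17), (20, 14), (20, 38), (26, 1), (28, 37), (6, 28), (9, 33)}.
Filtering on A <= G leaves {(1, 17), (14, 14), (16, 38), (20, 38), (27, 31), (27, 40), (28, 37), (3, 37), (36, 36), (4, 20), (9, 38)}.
Taking the intersection: {(1, 17), (16, 38), (20, 38), (28, 37)}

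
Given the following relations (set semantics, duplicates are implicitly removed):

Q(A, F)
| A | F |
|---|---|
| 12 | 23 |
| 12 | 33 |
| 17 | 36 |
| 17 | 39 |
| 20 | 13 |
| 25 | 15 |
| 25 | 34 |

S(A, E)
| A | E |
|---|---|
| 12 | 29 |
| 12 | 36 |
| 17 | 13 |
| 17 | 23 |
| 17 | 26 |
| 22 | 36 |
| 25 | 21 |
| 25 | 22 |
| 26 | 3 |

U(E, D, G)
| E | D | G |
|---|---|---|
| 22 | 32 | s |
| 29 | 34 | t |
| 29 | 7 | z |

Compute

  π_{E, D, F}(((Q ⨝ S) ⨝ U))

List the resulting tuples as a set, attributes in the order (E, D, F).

Joining Q and S on A yields {(12, 23, 29), (12, 23, 36), (12, 33, 29), (12, 33, 36), (17, 36, 13), (17, 36, 23), (17, 36, 26), (17, 39, 13), (17, 39, 23), (17, 39, 26), (25, 15, 21), (25, 15, 22), (25, 34, 21), (25, 34, 22)}.
Joining (Q ⨝ S) and U on E yields {(12, 23, 29, 34, t), (12, 23, 29, 7, z), (12, 33, 29, 34, t), (12, 33, 29, 7, z), (25, 15, 22, 32, s), (25, 34, 22, 32, s)}.
π[E, D, F]: project onto (E, D, F) → {(22, 32, 15), (22, 32, 34), (29, 34, 23), (29, 34, 33), (29, 7, 23), (29, 7, 33)}

{(22, 32, 15), (22, 32, 34), (29, 34, 23), (29, 34, 33), (29, 7, 23), (29, 7, 33)}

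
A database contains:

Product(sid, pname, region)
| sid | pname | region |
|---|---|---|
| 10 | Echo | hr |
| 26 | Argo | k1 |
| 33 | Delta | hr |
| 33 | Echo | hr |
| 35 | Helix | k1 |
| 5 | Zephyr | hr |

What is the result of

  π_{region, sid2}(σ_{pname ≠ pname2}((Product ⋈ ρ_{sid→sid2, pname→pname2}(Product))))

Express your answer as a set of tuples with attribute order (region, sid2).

{(hr, 10), (hr, 33), (hr, 5), (k1, 26), (k1, 35)}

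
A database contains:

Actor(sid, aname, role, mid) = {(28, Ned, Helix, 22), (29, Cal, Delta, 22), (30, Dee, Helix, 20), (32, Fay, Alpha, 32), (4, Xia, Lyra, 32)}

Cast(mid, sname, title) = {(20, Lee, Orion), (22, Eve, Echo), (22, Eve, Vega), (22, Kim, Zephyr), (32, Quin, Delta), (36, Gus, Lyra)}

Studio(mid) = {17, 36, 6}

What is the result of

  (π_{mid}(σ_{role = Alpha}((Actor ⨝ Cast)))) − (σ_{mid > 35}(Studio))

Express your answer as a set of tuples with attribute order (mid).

{32}

Joining Actor and Cast on mid yields {(28, Ned, Helix, 22, Eve, Echo), (28, Ned, Helix, 22, Eve, Vega), (28, Ned, Helix, 22, Kim, Zephyr), (29, Cal, Delta, 22, Eve, Echo), (29, Cal, Delta, 22, Eve, Vega), (29, Cal, Delta, 22, Kim, Zephyr), (30, Dee, Helix, 20, Lee, Orion), (32, Fay, Alpha, 32, Quin, Delta), (4, Xia, Lyra, 32, Quin, Delta)}.
Apply σ_{role = Alpha}; surviving tuples: {(32, Fay, Alpha, 32, Quin, Delta)}
π_{mid} gives {32}.
Apply σ_{mid > 35}; surviving tuples: {36}
Difference: {32} with {36} → {32}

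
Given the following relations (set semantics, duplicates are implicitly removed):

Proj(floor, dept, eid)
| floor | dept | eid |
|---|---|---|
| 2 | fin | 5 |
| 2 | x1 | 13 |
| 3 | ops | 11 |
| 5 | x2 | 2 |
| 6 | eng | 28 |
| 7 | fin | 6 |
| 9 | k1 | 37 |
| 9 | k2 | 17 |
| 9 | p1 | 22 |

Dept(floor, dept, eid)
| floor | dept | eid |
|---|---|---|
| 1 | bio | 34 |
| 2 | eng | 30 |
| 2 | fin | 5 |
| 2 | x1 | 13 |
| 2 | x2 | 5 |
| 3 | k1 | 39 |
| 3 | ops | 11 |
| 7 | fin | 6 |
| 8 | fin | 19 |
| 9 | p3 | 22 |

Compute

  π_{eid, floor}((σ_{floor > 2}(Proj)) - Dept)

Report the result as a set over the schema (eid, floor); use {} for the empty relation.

σ[floor > 2]: keep tuples satisfying floor > 2 → {(3, ops, 11), (5, x2, 2), (6, eng, 28), (7, fin, 6), (9, k1, 37), (9, k2, 17), (9, p1, 22)}
Taking the difference: {(5, x2, 2), (6, eng, 28), (9, k1, 37), (9, k2, 17), (9, p1, 22)}
π_{eid, floor} gives {(17, 9), (2, 5), (22, 9), (28, 6), (37, 9)}.

{(17, 9), (2, 5), (22, 9), (28, 6), (37, 9)}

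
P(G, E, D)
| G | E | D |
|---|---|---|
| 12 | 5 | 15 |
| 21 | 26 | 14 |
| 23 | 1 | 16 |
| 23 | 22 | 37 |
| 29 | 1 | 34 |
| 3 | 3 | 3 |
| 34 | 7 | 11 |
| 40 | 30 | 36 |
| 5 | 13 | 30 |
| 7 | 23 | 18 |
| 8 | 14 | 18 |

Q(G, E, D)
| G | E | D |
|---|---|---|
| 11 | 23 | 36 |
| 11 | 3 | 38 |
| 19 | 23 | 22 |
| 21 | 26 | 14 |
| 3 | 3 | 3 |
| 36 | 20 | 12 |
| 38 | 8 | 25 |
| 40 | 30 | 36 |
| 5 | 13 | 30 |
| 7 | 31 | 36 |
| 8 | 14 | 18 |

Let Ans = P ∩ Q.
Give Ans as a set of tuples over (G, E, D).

{(21, 26, 14), (3, 3, 3), (40, 30, 36), (5, 13, 30), (8, 14, 18)}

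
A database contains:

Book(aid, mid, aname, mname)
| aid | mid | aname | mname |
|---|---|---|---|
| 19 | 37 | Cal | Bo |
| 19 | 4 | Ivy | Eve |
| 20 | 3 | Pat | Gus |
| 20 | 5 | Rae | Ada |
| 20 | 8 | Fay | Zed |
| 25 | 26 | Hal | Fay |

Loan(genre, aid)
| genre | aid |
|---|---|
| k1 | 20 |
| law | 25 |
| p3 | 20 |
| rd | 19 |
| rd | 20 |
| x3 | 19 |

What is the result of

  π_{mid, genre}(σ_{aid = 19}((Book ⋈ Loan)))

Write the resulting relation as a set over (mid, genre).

Joining Book and Loan on aid yields {(19, 37, Cal, Bo, rd), (19, 37, Cal, Bo, x3), (19, 4, Ivy, Eve, rd), (19, 4, Ivy, Eve, x3), (20, 3, Pat, Gus, k1), (20, 3, Pat, Gus, p3), (20, 3, Pat, Gus, rd), (20, 5, Rae, Ada, k1), (20, 5, Rae, Ada, p3), (20, 5, Rae, Ada, rd), (20, 8, Fay, Zed, k1), (20, 8, Fay, Zed, p3), (20, 8, Fay, Zed, rd), (25, 26, Hal, Fay, law)}.
Apply σ_{aid = 19}; surviving tuples: {(19, 37, Cal, Bo, rd), (19, 37, Cal, Bo, x3), (19, 4, Ivy, Eve, rd), (19, 4, Ivy, Eve, x3)}
Keep only column(s) mid, genre: {(37, rd), (37, x3), (4, rd), (4, x3)}

{(37, rd), (37, x3), (4, rd), (4, x3)}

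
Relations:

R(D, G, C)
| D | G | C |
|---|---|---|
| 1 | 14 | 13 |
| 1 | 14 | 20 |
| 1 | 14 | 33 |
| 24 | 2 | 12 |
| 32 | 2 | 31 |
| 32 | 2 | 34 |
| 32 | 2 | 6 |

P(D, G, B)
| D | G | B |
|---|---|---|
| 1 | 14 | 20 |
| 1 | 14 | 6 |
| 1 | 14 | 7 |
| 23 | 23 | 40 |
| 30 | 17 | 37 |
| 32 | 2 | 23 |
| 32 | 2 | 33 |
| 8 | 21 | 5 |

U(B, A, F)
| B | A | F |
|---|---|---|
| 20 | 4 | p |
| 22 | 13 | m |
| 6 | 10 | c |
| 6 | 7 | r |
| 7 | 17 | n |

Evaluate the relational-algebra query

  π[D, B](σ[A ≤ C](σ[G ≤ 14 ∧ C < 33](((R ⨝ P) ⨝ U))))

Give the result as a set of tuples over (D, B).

{(1, 20), (1, 6), (1, 7)}

Natural join on D, G: {(1, 14, 13, 20), (1, 14, 13, 6), (1, 14, 13, 7), (1, 14, 20, 20), (1, 14, 20, 6), (1, 14, 20, 7), (1, 14, 33, 20), (1, 14, 33, 6), (1, 14, 33, 7), (32, 2, 31, 23), (32, 2, 31, 33), (32, 2, 34, 23), (32, 2, 34, 33), (32, 2, 6, 23), (32, 2, 6, 33)}
Natural join on B: {(1, 14, 13, 20, 4, p), (1, 14, 13, 6, 10, c), (1, 14, 13, 6, 7, r), (1, 14, 13, 7, 17, n), (1, 14, 20, 20, 4, p), (1, 14, 20, 6, 10, c), (1, 14, 20, 6, 7, r), (1, 14, 20, 7, 17, n), (1, 14, 33, 20, 4, p), (1, 14, 33, 6, 10, c), (1, 14, 33, 6, 7, r), (1, 14, 33, 7, 17, n)}
Selection G ≤ 14 ∧ C < 33: {(1, 14, 13, 20, 4, p), (1, 14, 13, 6, 10, c), (1, 14, 13, 6, 7, r), (1, 14, 13, 7, 17, n), (1, 14, 20, 20, 4, p), (1, 14, 20, 6, 10, c), (1, 14, 20, 6, 7, r), (1, 14, 20, 7, 17, n)}
Selection A ≤ C: {(1, 14, 13, 20, 4, p), (1, 14, 13, 6, 10, c), (1, 14, 13, 6, 7, r), (1, 14, 20, 20, 4, p), (1, 14, 20, 6, 10, c), (1, 14, 20, 6, 7, r), (1, 14, 20, 7, 17, n)}
Keep only column(s) D, B (4 duplicate(s) eliminated): {(1, 20), (1, 6), (1, 7)}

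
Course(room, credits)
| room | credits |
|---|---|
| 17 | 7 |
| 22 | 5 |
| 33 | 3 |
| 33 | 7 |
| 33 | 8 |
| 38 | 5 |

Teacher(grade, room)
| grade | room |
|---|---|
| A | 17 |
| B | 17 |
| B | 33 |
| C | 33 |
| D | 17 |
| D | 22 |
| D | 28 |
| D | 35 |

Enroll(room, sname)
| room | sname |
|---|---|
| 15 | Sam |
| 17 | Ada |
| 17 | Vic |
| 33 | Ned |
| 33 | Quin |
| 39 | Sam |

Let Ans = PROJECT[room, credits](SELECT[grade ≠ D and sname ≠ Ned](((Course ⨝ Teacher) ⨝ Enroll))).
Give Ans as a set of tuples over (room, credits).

Natural join on room: {(17, 7, A), (17, 7, B), (17, 7, D), (22, 5, D), (33, 3, B), (33, 3, C), (33, 7, B), (33, 7, C), (33, 8, B), (33, 8, C)}
Natural join on room: {(17, 7, A, Ada), (17, 7, A, Vic), (17, 7, B, Ada), (17, 7, B, Vic), (17, 7, D, Ada), (17, 7, D, Vic), (33, 3, B, Ned), (33, 3, B, Quin), (33, 3, C, Ned), (33, 3, C, Quin), (33, 7, B, Ned), (33, 7, B, Quin), (33, 7, C, Ned), (33, 7, C, Quin), (33, 8, B, Ned), (33, 8, B, Quin), (33, 8, C, Ned), (33, 8, C, Quin)}
σ[grade ≠ D and sname ≠ Ned]: keep tuples satisfying grade ≠ D and sname ≠ Ned → {(17, 7, A, Ada), (17, 7, A, Vic), (17, 7, B, Ada), (17, 7, B, Vic), (33, 3, B, Quin), (33, 3, C, Quin), (33, 7, B, Quin), (33, 7, C, Quin), (33, 8, B, Quin), (33, 8, C, Quin)}
π[room, credits]: project onto (room, credits) (6 duplicate(s) eliminated) → {(17, 7), (33, 3), (33, 7), (33, 8)}

{(17, 7), (33, 3), (33, 7), (33, 8)}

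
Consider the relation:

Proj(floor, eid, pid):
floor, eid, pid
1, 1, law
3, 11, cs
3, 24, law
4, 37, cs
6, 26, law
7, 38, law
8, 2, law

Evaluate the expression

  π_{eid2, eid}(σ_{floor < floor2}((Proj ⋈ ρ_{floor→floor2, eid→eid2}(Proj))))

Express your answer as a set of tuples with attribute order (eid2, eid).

ρ[floor→floor2, eid→eid2]: schema becomes (floor2, eid2, pid); tuples unchanged.
Proj ⋈ ρ_{floor→floor2, eid→eid2}(Proj) (natural join on pid): {(1, 1, law, 1, 1), (1, 1, law, 3, 24), (1, 1, law, 6, 26), (1, 1, law, 7, 38), (1, 1, law, 8, 2), (3, 11, cs, 3, 11), (3, 11, cs, 4, 37), (3, 24, law, 1, 1), (3, 24, law, 3, 24), (3, 24, law, 6, 26), (3, 24, law, 7, 38), (3, 24, law, 8, 2), (4, 37, cs, 3, 11), (4, 37, cs, 4, 37), (6, 26, law, 1, 1), (6, 26, law, 3, 24), (6, 26, law, 6, 26), (6, 26, law, 7, 38), (6, 26, law, 8, 2), (7, 38, law, 1, 1), (7, 38, law, 3, 24), (7, 38, law, 6, 26), (7, 38, law, 7, 38), (7, 38, law, 8, 2), (8, 2, law, 1, 1), (8, 2, law, 3, 24), (8, 2, law, 6, 26), (8, 2, law, 7, 38), (8, 2, law, 8, 2)}
σ[floor < floor2]: keep tuples satisfying floor < floor2 → {(1, 1, law, 3, 24), (1, 1, law, 6, 26), (1, 1, law, 7, 38), (1, 1, law, 8, 2), (3, 11, cs, 4, 37), (3, 24, law, 6, 26), (3, 24, law, 7, 38), (3, 24, law, 8, 2), (6, 26, law, 7, 38), (6, 26, law, 8, 2), (7, 38, law, 8, 2)}
π_{eid2, eid} gives {(2, 1), (2, 24), (2, 26), (2, 38), (24, 1), (26, 1), (26, 24), (37, 11), (38, 1), (38, 24), (38, 26)}.

{(2, 1), (2, 24), (2, 26), (2, 38), (24, 1), (26, 1), (26, 24), (37, 11), (38, 1), (38, 24), (38, 26)}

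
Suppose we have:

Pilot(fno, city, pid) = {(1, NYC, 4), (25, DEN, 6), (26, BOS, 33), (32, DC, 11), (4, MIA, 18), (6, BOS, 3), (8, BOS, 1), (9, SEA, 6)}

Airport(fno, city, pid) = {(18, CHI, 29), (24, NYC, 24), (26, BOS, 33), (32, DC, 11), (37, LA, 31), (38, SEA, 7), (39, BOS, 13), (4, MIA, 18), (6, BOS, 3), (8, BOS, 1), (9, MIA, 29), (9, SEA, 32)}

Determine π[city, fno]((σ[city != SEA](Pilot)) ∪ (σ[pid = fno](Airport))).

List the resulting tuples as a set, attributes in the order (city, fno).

{(BOS, 26), (BOS, 6), (BOS, 8), (DC, 32), (DEN, 25), (MIA, 4), (NYC, 1), (NYC, 24)}

σ[city != SEA]: keep tuples satisfying city != SEA → {(1, NYC, 4), (25, DEN, 6), (26, BOS, 33), (32, DC, 11), (4, MIA, 18), (6, BOS, 3), (8, BOS, 1)}
σ[pid = fno]: keep tuples satisfying pid = fno → {(24, NYC, 24)}
Union: {(1, NYC, 4), (25, DEN, 6), (26, BOS, 33), (32, DC, 11), (4, MIA, 18), (6, BOS, 3), (8, BOS, 1)} with {(24, NYC, 24)} → {(1, NYC, 4), (24, NYC, 24), (25, DEN, 6), (26, BOS, 33), (32, DC, 11), (4, MIA, 18), (6, BOS, 3), (8, BOS, 1)}
Keep only column(s) city, fno: {(BOS, 26), (BOS, 6), (BOS, 8), (DC, 32), (DEN, 25), (MIA, 4), (NYC, 1), (NYC, 24)}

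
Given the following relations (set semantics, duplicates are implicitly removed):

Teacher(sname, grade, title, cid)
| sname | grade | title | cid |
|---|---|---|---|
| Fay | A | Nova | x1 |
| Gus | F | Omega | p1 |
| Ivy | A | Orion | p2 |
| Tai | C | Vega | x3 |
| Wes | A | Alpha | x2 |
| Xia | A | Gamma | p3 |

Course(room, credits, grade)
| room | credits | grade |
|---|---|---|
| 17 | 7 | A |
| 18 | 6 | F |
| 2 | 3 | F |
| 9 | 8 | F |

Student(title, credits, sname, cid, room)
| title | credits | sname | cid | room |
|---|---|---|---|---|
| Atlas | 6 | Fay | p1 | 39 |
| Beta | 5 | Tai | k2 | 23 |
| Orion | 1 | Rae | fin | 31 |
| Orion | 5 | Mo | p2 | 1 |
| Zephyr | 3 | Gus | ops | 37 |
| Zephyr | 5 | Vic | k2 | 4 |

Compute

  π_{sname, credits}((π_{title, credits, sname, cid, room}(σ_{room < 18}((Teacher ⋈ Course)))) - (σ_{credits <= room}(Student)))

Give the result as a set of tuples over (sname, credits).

{(Fay, 7), (Gus, 3), (Gus, 8), (Ivy, 7), (Wes, 7), (Xia, 7)}

Natural join on grade: {(Fay, A, Nova, x1, 17, 7), (Gus, F, Omega, p1, 18, 6), (Gus, F, Omega, p1, 2, 3), (Gus, F, Omega, p1, 9, 8), (Ivy, A, Orion, p2, 17, 7), (Wes, A, Alpha, x2, 17, 7), (Xia, A, Gamma, p3, 17, 7)}
σ[room < 18]: keep tuples satisfying room < 18 → {(Fay, A, Nova, x1, 17, 7), (Gus, F, Omega, p1, 2, 3), (Gus, F, Omega, p1, 9, 8), (Ivy, A, Orion, p2, 17, 7), (Wes, A, Alpha, x2, 17, 7), (Xia, A, Gamma, p3, 17, 7)}
π[title, credits, sname, cid, room]: project onto (title, credits, sname, cid, room) → {(Alpha, 7, Wes, x2, 17), (Gamma, 7, Xia, p3, 17), (Nova, 7, Fay, x1, 17), (Omega, 3, Gus, p1, 2), (Omega, 8, Gus, p1, 9), (Orion, 7, Ivy, p2, 17)}
σ[credits <= room]: keep tuples satisfying credits <= room → {(Atlas, 6, Fay, p1, 39), (Beta, 5, Tai, k2, 23), (Orion, 1, Rae, fin, 31), (Zephyr, 3, Gus, ops, 37)}
Taking the difference: {(Alpha, 7, Wes, x2, 17), (Gamma, 7, Xia, p3, 17), (Nova, 7, Fay, x1, 17), (Omega, 3, Gus, p1, 2), (Omega, 8, Gus, p1, 9), (Orion, 7, Ivy, p2, 17)}
π[sname, credits]: project onto (sname, credits) → {(Fay, 7), (Gus, 3), (Gus, 8), (Ivy, 7), (Wes, 7), (Xia, 7)}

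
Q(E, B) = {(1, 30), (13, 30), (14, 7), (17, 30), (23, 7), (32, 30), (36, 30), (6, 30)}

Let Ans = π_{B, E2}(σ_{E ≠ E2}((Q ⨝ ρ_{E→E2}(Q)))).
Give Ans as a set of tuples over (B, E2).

{(30, 1), (30, 13), (30, 17), (30, 32), (30, 36), (30, 6), (7, 14), (7, 23)}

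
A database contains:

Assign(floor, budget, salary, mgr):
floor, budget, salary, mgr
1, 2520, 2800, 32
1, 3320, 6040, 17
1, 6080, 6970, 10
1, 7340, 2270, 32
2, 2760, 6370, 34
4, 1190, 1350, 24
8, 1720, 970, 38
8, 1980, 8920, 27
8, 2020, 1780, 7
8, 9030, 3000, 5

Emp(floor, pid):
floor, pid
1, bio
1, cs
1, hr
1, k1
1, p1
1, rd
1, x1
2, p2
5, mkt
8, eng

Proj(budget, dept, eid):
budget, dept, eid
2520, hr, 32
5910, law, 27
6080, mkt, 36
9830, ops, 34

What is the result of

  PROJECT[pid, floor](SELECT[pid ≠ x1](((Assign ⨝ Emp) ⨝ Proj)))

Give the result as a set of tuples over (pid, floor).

{(bio, 1), (cs, 1), (hr, 1), (k1, 1), (p1, 1), (rd, 1)}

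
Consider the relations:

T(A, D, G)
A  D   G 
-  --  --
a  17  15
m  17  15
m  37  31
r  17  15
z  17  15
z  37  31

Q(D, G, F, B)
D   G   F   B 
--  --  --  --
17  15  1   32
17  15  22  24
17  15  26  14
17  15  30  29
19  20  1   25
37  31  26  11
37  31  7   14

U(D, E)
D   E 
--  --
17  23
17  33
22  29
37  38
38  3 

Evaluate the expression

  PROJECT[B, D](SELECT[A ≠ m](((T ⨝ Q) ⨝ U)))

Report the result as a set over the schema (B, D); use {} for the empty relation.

{(11, 37), (14, 17), (14, 37), (24, 17), (29, 17), (32, 17)}

T ⋈ Q (natural join on D, G): {(a, 17, 15, 1, 32), (a, 17, 15, 22, 24), (a, 17, 15, 26, 14), (a, 17, 15, 30, 29), (m, 17, 15, 1, 32), (m, 17, 15, 22, 24), (m, 17, 15, 26, 14), (m, 17, 15, 30, 29), (m, 37, 31, 26, 11), (m, 37, 31, 7, 14), (r, 17, 15, 1, 32), (r, 17, 15, 22, 24), (r, 17, 15, 26, 14), (r, 17, 15, 30, 29), (z, 17, 15, 1, 32), (z, 17, 15, 22, 24), (z, 17, 15, 26, 14), (z, 17, 15, 30, 29), (z, 37, 31, 26, 11), (z, 37, 31, 7, 14)}
(T ⨝ Q) ⋈ U (natural join on D): {(a, 17, 15, 1, 32, 23), (a, 17, 15, 1, 32, 33), (a, 17, 15, 22, 24, 23), (a, 17, 15, 22, 24, 33), (a, 17, 15, 26, 14, 23), (a, 17, 15, 26, 14, 33), (a, 17, 15, 30, 29, 23), (a, 17, 15, 30, 29, 33), (m, 17, 15, 1, 32, 23), (m, 17, 15, 1, 32, 33), (m, 17, 15, 22, 24, 23), (m, 17, 15, 22, 24, 33), (m, 17, 15, 26, 14, 23), (m, 17, 15, 26, 14, 33), (m, 17, 15, 30, 29, 23), (m, 17, 15, 30, 29, 33), (m, 37, 31, 26, 11, 38), (m, 37, 31, 7, 14, 38), (r, 17, 15, 1, 32, 23), (r, 17, 15, 1, 32, 33), (r, 17, 15, 22, 24, 23), (r, 17, 15, 22, 24, 33), (r, 17, 15, 26, 14, 23), (r, 17, 15, 26, 14, 33), (r, 17, 15, 30, 29, 23), (r, 17, 15, 30, 29, 33), (z, 17, 15, 1, 32, 23), (z, 17, 15, 1, 32, 33), (z, 17, 15, 22, 24, 23), (z, 17, 15, 22, 24, 33), (z, 17, 15, 26, 14, 23), (z, 17, 15, 26, 14, 33), (z, 17, 15, 30, 29, 23), (z, 17, 15, 30, 29, 33), (z, 37, 31, 26, 11, 38), (z, 37, 31, 7, 14, 38)}
Selection A ≠ m: {(a, 17, 15, 1, 32, 23), (a, 17, 15, 1, 32, 33), (a, 17, 15, 22, 24, 23), (a, 17, 15, 22, 24, 33), (a, 17, 15, 26, 14, 23), (a, 17, 15, 26, 14, 33), (a, 17, 15, 30, 29, 23), (a, 17, 15, 30, 29, 33), (r, 17, 15, 1, 32, 23), (r, 17, 15, 1, 32, 33), (r, 17, 15, 22, 24, 23), (r, 17, 15, 22, 24, 33), (r, 17, 15, 26, 14, 23), (r, 17, 15, 26, 14, 33), (r, 17, 15, 30, 29, 23), (r, 17, 15, 30, 29, 33), (z, 17, 15, 1, 32, 23), (z, 17, 15, 1, 32, 33), (z, 17, 15, 22, 24, 23), (z, 17, 15, 22, 24, 33), (z, 17, 15, 26, 14, 23), (z, 17, 15, 26, 14, 33), (z, 17, 15, 30, 29, 23), (z, 17, 15, 30, 29, 33), (z, 37, 31, 26, 11, 38), (z, 37, 31, 7, 14, 38)}
π[B, D]: project onto (B, D) (20 duplicate(s) eliminated) → {(11, 37), (14, 17), (14, 37), (24, 17), (29, 17), (32, 17)}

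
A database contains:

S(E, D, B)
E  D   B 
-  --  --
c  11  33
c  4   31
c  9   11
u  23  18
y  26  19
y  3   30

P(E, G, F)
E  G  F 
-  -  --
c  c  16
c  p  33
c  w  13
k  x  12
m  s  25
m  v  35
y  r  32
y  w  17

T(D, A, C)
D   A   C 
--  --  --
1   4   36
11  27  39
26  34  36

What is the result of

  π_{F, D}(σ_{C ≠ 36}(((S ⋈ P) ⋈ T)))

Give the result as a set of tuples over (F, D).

S ⋈ P (natural join on E): {(c, 11, 33, c, 16), (c, 11, 33, p, 33), (c, 11, 33, w, 13), (c, 4, 31, c, 16), (c, 4, 31, p, 33), (c, 4, 31, w, 13), (c, 9, 11, c, 16), (c, 9, 11, p, 33), (c, 9, 11, w, 13), (y, 26, 19, r, 32), (y, 26, 19, w, 17), (y, 3, 30, r, 32), (y, 3, 30, w, 17)}
(S ⋈ P) ⋈ T (natural join on D): {(c, 11, 33, c, 16, 27, 39), (c, 11, 33, p, 33, 27, 39), (c, 11, 33, w, 13, 27, 39), (y, 26, 19, r, 32, 34, 36), (y, 26, 19, w, 17, 34, 36)}
σ[C ≠ 36]: keep tuples satisfying C ≠ 36 → {(c, 11, 33, c, 16, 27, 39), (c, 11, 33, p, 33, 27, 39), (c, 11, 33, w, 13, 27, 39)}
Keep only column(s) F, D: {(13, 11), (16, 11), (33, 11)}

{(13, 11), (16, 11), (33, 11)}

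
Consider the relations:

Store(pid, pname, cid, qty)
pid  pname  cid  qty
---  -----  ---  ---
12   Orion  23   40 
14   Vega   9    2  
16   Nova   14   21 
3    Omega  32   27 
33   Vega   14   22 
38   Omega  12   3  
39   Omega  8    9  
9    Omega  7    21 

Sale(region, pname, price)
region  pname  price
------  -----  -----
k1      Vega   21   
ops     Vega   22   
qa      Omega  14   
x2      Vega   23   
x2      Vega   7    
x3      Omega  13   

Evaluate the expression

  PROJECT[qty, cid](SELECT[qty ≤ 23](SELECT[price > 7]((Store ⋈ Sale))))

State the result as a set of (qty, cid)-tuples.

{(2, 9), (21, 7), (22, 14), (3, 12), (9, 8)}

Natural join on pname: {(14, Vega, 9, 2, k1, 21), (14, Vega, 9, 2, ops, 22), (14, Vega, 9, 2, x2, 23), (14, Vega, 9, 2, x2, 7), (3, Omega, 32, 27, qa, 14), (3, Omega, 32, 27, x3, 13), (33, Vega, 14, 22, k1, 21), (33, Vega, 14, 22, ops, 22), (33, Vega, 14, 22, x2, 23), (33, Vega, 14, 22, x2, 7), (38, Omega, 12, 3, qa, 14), (38, Omega, 12, 3, x3, 13), (39, Omega, 8, 9, qa, 14), (39, Omega, 8, 9, x3, 13), (9, Omega, 7, 21, qa, 14), (9, Omega, 7, 21, x3, 13)}
Selection price > 7: {(14, Vega, 9, 2, k1, 21), (14, Vega, 9, 2, ops, 22), (14, Vega, 9, 2, x2, 23), (3, Omega, 32, 27, qa, 14), (3, Omega, 32, 27, x3, 13), (33, Vega, 14, 22, k1, 21), (33, Vega, 14, 22, ops, 22), (33, Vega, 14, 22, x2, 23), (38, Omega, 12, 3, qa, 14), (38, Omega, 12, 3, x3, 13), (39, Omega, 8, 9, qa, 14), (39, Omega, 8, 9, x3, 13), (9, Omega, 7, 21, qa, 14), (9, Omega, 7, 21, x3, 13)}
Selection qty ≤ 23: {(14, Vega, 9, 2, k1, 21), (14, Vega, 9, 2, ops, 22), (14, Vega, 9, 2, x2, 23), (33, Vega, 14, 22, k1, 21), (33, Vega, 14, 22, ops, 22), (33, Vega, 14, 22, x2, 23), (38, Omega, 12, 3, qa, 14), (38, Omega, 12, 3, x3, 13), (39, Omega, 8, 9, qa, 14), (39, Omega, 8, 9, x3, 13), (9, Omega, 7, 21, qa, 14), (9, Omega, 7, 21, x3, 13)}
Keep only column(s) qty, cid (7 duplicate(s) eliminated): {(2, 9), (21, 7), (22, 14), (3, 12), (9, 8)}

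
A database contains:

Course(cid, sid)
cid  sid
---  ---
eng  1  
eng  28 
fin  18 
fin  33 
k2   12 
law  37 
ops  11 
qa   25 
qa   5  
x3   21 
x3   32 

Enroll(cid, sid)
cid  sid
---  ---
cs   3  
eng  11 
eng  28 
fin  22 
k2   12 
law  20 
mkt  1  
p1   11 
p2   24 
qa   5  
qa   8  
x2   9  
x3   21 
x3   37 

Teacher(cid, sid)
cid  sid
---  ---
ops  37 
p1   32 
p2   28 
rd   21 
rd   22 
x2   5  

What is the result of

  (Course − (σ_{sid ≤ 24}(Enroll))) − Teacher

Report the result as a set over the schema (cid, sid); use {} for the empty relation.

{(eng, 1), (eng, 28), (fin, 18), (fin, 33), (law, 37), (ops, 11), (qa, 25), (x3, 32)}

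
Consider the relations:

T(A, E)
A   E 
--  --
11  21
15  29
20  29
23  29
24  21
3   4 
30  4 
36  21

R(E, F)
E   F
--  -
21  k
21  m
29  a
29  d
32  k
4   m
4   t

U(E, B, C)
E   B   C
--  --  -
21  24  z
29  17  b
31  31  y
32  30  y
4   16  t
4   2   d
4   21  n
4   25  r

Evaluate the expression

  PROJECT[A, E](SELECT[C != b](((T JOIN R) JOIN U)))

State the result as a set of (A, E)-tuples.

{(11, 21), (24, 21), (3, 4), (30, 4), (36, 21)}

Joining T and R on E yields {(11, 21, k), (11, 21, m), (15, 29, a), (15, 29, d), (20, 29, a), (20, 29, d), (23, 29, a), (23, 29, d), (24, 21, k), (24, 21, m), (3, 4, m), (3, 4, t), (30, 4, m), (30, 4, t), (36, 21, k), (36, 21, m)}.
Joining (T JOIN R) and U on E yields {(11, 21, k, 24, z), (11, 21, m, 24, z), (15, 29, a, 17, b), (15, 29, d, 17, b), (20, 29, a, 17, b), (20, 29, d, 17, b), (23, 29, a, 17, b), (23, 29, d, 17, b), (24, 21, k, 24, z), (24, 21, m, 24, z), (3, 4, m, 16, t), (3, 4, m, 2, d), (3, 4, m, 21, n), (3, 4, m, 25, r), (3, 4, t, 16, t), (3, 4, t, 2, d), (3, 4, t, 21, n), (3, 4, t, 25, r), (30, 4, m, 16, t), (30, 4, m, 2, d), (30, 4, m, 21, n), (30, 4, m, 25, r), (30, 4, t, 16, t), (30, 4, t, 2, d), (30, 4, t, 21, n), (30, 4, t, 25, r), (36, 21, k, 24, z), (36, 21, m, 24, z)}.
Selection C != b: {(11, 21, k, 24, z), (11, 21, m, 24, z), (24, 21, k, 24, z), (24, 21, m, 24, z), (3, 4, m, 16, t), (3, 4, m, 2, d), (3, 4, m, 21, n), (3, 4, m, 25, r), (3, 4, t, 16, t), (3, 4, t, 2, d), (3, 4, t, 21, n), (3, 4, t, 25, r), (30, 4, m, 16, t), (30, 4, m, 2, d), (30, 4, m, 21, n), (30, 4, m, 25, r), (30, 4, t, 16, t), (30, 4, t, 2, d), (30, 4, t, 21, n), (30, 4, t, 25, r), (36, 21, k, 24, z), (36, 21, m, 24, z)}
Keep only column(s) A, E (17 duplicate(s) eliminated): {(11, 21), (24, 21), (3, 4), (30, 4), (36, 21)}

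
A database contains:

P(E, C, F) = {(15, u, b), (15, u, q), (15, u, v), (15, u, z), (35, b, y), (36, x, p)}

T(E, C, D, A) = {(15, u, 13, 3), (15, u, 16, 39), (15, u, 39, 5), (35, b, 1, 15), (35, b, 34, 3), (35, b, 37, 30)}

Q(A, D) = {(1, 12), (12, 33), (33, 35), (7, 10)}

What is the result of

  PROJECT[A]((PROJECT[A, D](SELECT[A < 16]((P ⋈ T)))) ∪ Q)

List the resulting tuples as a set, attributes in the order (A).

{1, 12, 15, 3, 33, 5, 7}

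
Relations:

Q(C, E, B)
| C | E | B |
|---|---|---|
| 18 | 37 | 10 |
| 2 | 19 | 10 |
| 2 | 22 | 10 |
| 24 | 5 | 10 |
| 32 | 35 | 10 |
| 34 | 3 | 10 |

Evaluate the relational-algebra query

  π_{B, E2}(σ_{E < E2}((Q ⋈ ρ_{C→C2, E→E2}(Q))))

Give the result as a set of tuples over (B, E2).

ρ[C→C2, E→E2]: schema becomes (C2, E2, B); tuples unchanged.
Q ⋈ ρ_{C→C2, E→E2}(Q) (natural join on B): {(18, 37, 10, 18, 37), (18, 37, 10, 2, 19), (18, 37, 10, 2, 22), (18, 37, 10, 24, 5), (18, 37, 10, 32, 35), (18, 37, 10, 34, 3), (2, 19, 10, 18, 37), (2, 19, 10, 2, 19), (2, 19, 10, 2, 22), (2, 19, 10, 24, 5), (2, 19, 10, 32, 35), (2, 19, 10, 34, 3), (2, 22, 10, 18, 37), (2, 22, 10, 2, 19), (2, 22, 10, 2, 22), (2, 22, 10, 24, 5), (2, 22, 10, 32, 35), (2, 22, 10, 34, 3), (24, 5, 10, 18, 37), (24, 5, 10, 2, 19), (24, 5, 10, 2, 22), (24, 5, 10, 24, 5), (24, 5, 10, 32, 35), (24, 5, 10, 34, 3), (32, 35, 10, 18, 37), (32, 35, 10, 2, 19), (32, 35, 10, 2, 22), (32, 35, 10, 24, 5), (32, 35, 10, 32, 35), (32, 35, 10, 34, 3), (34, 3, 10, 18, 37), (34, 3, 10, 2, 19), (34, 3, 10, 2, 22), (34, 3, 10, 24, 5), (34, 3, 10, 32, 35), (34, 3, 10, 34, 3)}
σ[E < E2]: keep tuples satisfying E < E2 → {(2, 19, 10, 18, 37), (2, 19, 10, 2, 22), (2, 19, 10, 32, 35), (2, 22, 10, 18, 37), (2, 22, 10, 32, 35), (24, 5, 10, 18, 37), (24, 5, 10, 2, 19), (24, 5, 10, 2, 22), (24, 5, 10, 32, 35), (32, 35, 10, 18, 37), (34, 3, 10, 18, 37), (34, 3, 10, 2, 19), (34, 3, 10, 2, 22), (34, 3, 10, 24, 5), (34, 3, 10, 32, 35)}
Keep only column(s) B, E2 (10 duplicate(s) eliminated): {(10, 19), (10, 22), (10, 35), (10, 37), (10, 5)}

{(10, 19), (10, 22), (10, 35), (10, 37), (10, 5)}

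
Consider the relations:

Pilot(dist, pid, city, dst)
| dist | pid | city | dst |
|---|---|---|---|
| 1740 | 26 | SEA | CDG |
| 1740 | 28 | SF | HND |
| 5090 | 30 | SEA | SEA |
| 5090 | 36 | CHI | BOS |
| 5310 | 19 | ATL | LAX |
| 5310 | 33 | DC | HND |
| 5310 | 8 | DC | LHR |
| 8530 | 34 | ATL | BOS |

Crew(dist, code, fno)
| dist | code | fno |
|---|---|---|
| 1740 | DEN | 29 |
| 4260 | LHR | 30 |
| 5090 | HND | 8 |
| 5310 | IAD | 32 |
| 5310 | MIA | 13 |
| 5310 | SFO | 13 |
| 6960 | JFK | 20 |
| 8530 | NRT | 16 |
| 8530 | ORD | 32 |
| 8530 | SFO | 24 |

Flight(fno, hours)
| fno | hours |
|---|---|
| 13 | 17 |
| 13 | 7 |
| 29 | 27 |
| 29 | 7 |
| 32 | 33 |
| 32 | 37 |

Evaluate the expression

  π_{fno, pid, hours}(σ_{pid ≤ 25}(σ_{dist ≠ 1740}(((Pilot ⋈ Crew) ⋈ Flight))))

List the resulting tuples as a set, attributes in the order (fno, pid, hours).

{(13, 19, 17), (13, 19, 7), (13, 8, 17), (13, 8, 7), (32, 19, 33), (32, 19, 37), (32, 8, 33), (32, 8, 37)}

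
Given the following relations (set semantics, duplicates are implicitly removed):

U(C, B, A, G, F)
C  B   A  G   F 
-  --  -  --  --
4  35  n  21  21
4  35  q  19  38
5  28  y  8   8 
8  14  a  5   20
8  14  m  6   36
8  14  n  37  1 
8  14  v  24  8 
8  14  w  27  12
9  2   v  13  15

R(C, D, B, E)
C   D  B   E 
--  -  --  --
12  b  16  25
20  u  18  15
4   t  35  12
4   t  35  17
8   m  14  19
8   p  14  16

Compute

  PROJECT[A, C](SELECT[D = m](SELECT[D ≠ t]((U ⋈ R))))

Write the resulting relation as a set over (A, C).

{(a, 8), (m, 8), (n, 8), (v, 8), (w, 8)}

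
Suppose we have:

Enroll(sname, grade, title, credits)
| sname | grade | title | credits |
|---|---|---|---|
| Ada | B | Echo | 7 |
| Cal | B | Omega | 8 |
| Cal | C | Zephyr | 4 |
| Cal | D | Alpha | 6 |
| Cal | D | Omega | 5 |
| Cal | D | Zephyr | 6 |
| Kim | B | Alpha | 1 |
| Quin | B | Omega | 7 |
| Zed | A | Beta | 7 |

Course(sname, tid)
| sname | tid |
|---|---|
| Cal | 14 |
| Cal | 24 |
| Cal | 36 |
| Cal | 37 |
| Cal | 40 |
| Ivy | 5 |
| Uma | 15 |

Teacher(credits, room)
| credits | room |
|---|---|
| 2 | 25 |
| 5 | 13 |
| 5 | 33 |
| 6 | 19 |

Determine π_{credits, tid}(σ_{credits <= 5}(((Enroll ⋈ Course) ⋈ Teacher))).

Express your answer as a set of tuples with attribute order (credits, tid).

{(5, 14), (5, 24), (5, 36), (5, 37), (5, 40)}

Natural join on sname: {(Cal, B, Omega, 8, 14), (Cal, B, Omega, 8, 24), (Cal, B, Omega, 8, 36), (Cal, B, Omega, 8, 37), (Cal, B, Omega, 8, 40), (Cal, C, Zephyr, 4, 14), (Cal, C, Zephyr, 4, 24), (Cal, C, Zephyr, 4, 36), (Cal, C, Zephyr, 4, 37), (Cal, C, Zephyr, 4, 40), (Cal, D, Alpha, 6, 14), (Cal, D, Alpha, 6, 24), (Cal, D, Alpha, 6, 36), (Cal, D, Alpha, 6, 37), (Cal, D, Alpha, 6, 40), (Cal, D, Omega, 5, 14), (Cal, D, Omega, 5, 24), (Cal, D, Omega, 5, 36), (Cal, D, Omega, 5, 37), (Cal, D, Omega, 5, 40), (Cal, D, Zephyr, 6, 14), (Cal, D, Zephyr, 6, 24), (Cal, D, Zephyr, 6, 36), (Cal, D, Zephyr, 6, 37), (Cal, D, Zephyr, 6, 40)}
Natural join on credits: {(Cal, D, Alpha, 6, 14, 19), (Cal, D, Alpha, 6, 24, 19), (Cal, D, Alpha, 6, 36, 19), (Cal, D, Alpha, 6, 37, 19), (Cal, D, Alpha, 6, 40, 19), (Cal, D, Omega, 5, 14, 13), (Cal, D, Omega, 5, 14, 33), (Cal, D, Omega, 5, 24, 13), (Cal, D, Omega, 5, 24, 33), (Cal, D, Omega, 5, 36, 13), (Cal, D, Omega, 5, 36, 33), (Cal, D, Omega, 5, 37, 13), (Cal, D, Omega, 5, 37, 33), (Cal, D, Omega, 5, 40, 13), (Cal, D, Omega, 5, 40, 33), (Cal, D, Zephyr, 6, 14, 19), (Cal, D, Zephyr, 6, 24, 19), (Cal, D, Zephyr, 6, 36, 19), (Cal, D, Zephyr, 6, 37, 19), (Cal, D, Zephyr, 6, 40, 19)}
Selection credits <= 5: {(Cal, D, Omega, 5, 14, 13), (Cal, D, Omega, 5, 14, 33), (Cal, D, Omega, 5, 24, 13), (Cal, D, Omega, 5, 24, 33), (Cal, D, Omega, 5, 36, 13), (Cal, D, Omega, 5, 36, 33), (Cal, D, Omega, 5, 37, 13), (Cal, D, Omega, 5, 37, 33), (Cal, D, Omega, 5, 40, 13), (Cal, D, Omega, 5, 40, 33)}
Projecting to credits, tid (5 duplicate(s) eliminated): {(5, 14), (5, 24), (5, 36), (5, 37), (5, 40)}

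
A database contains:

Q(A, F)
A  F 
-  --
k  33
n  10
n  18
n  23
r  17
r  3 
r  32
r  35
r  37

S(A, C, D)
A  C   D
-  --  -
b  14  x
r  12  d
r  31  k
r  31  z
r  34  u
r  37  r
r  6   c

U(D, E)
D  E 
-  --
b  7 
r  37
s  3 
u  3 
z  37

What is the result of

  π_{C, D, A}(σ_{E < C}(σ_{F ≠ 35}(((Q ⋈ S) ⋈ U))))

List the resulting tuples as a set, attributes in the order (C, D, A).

{(34, u, r)}

Natural join on A: {(r, 17, 12, d), (r, 17, 31, k), (r, 17, 31, z), (r, 17, 34, u), (r, 17, 37, r), (r, 17, 6, c), (r, 3, 12, d), (r, 3, 31, k), (r, 3, 31, z), (r, 3, 34, u), (r, 3, 37, r), (r, 3, 6, c), (r, 32, 12, d), (r, 32, 31, k), (r, 32, 31, z), (r, 32, 34, u), (r, 32, 37, r), (r, 32, 6, c), (r, 35, 12, d), (r, 35, 31, k), (r, 35, 31, z), (r, 35, 34, u), (r, 35, 37, r), (r, 35, 6, c), (r, 37, 12, d), (r, 37, 31, k), (r, 37, 31, z), (r, 37, 34, u), (r, 37, 37, r), (r, 37, 6, c)}
Natural join on D: {(r, 17, 31, z, 37), (r, 17, 34, u, 3), (r, 17, 37, r, 37), (r, 3, 31, z, 37), (r, 3, 34, u, 3), (r, 3, 37, r, 37), (r, 32, 31, z, 37), (r, 32, 34, u, 3), (r, 32, 37, r, 37), (r, 35, 31, z, 37), (r, 35, 34, u, 3), (r, 35, 37, r, 37), (r, 37, 31, z, 37), (r, 37, 34, u, 3), (r, 37, 37, r, 37)}
Filtering on F ≠ 35 leaves {(r, 17, 31, z, 37), (r, 17, 34, u, 3), (r, 17, 37, r, 37), (r, 3, 31, z, 37), (r, 3, 34, u, 3), (r, 3, 37, r, 37), (r, 32, 31, z, 37), (r, 32, 34, u, 3), (r, 32, 37, r, 37), (r, 37, 31, z, 37), (r, 37, 34, u, 3), (r, 37, 37, r, 37)}.
Filtering on E < C leaves {(r, 17, 34, u, 3), (r, 3, 34, u, 3), (r, 32, 34, u, 3), (r, 37, 34, u, 3)}.
π[C, D, A]: project onto (C, D, A) (3 duplicate(s) eliminated) → {(34, u, r)}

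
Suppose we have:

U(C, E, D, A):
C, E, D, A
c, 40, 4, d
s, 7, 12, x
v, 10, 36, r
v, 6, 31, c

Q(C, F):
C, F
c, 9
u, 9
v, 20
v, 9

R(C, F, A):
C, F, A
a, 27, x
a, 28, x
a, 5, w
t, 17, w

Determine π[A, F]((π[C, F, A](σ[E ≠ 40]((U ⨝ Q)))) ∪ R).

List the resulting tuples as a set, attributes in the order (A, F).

{(c, 20), (c, 9), (r, 20), (r, 9), (w, 17), (w, 5), (x, 27), (x, 28)}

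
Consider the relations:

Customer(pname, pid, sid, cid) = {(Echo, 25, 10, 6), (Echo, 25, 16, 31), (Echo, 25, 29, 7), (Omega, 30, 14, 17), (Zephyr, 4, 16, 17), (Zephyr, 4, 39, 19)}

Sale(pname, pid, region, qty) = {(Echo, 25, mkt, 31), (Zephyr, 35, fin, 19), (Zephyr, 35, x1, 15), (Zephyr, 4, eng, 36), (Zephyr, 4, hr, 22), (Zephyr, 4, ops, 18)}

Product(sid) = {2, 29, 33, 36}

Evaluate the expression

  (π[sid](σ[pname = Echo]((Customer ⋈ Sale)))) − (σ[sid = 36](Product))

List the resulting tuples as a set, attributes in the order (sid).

{10, 16, 29}

Joining Customer and Sale on pname, pid yields {(Echo, 25, 10, 6, mkt, 31), (Echo, 25, 16, 31, mkt, 31), (Echo, 25, 29, 7, mkt, 31), (Zephyr, 4, 16, 17, eng, 36), (Zephyr, 4, 16, 17, hr, 22), (Zephyr, 4, 16, 17, ops, 18), (Zephyr, 4, 39, 19, eng, 36), (Zephyr, 4, 39, 19, hr, 22), (Zephyr, 4, 39, 19, ops, 18)}.
σ[pname = Echo]: keep tuples satisfying pname = Echo → {(Echo, 25, 10, 6, mkt, 31), (Echo, 25, 16, 31, mkt, 31), (Echo, 25, 29, 7, mkt, 31)}
π_{sid} gives {10, 16, 29}.
σ[sid = 36]: keep tuples satisfying sid = 36 → {36}
Set difference of the two operands is {10, 16, 29}.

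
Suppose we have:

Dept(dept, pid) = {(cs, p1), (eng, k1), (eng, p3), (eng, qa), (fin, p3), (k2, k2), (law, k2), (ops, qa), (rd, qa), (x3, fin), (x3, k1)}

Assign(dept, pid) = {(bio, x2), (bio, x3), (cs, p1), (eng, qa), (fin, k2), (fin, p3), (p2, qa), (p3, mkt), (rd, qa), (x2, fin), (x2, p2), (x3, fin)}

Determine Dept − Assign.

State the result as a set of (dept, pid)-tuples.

{(eng, k1), (eng, p3), (k2, k2), (law, k2), (ops, qa), (x3, k1)}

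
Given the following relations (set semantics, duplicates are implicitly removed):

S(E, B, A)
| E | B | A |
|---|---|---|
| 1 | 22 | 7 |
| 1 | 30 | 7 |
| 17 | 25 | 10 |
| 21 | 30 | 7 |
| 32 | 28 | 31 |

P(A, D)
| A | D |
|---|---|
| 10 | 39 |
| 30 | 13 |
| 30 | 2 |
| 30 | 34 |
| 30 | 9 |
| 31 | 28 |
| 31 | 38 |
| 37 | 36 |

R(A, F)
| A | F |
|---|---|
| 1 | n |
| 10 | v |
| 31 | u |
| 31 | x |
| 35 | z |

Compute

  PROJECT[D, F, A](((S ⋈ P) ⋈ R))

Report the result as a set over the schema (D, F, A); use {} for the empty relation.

{(28, u, 31), (28, x, 31), (38, u, 31), (38, x, 31), (39, v, 10)}

Natural join on A: {(17, 25, 10, 39), (32, 28, 31, 28), (32, 28, 31, 38)}
Natural join on A: {(17, 25, 10, 39, v), (32, 28, 31, 28, u), (32, 28, 31, 28, x), (32, 28, 31, 38, u), (32, 28, 31, 38, x)}
π[D, F, A]: project onto (D, F, A) → {(28, u, 31), (28, x, 31), (38, u, 31), (38, x, 31), (39, v, 10)}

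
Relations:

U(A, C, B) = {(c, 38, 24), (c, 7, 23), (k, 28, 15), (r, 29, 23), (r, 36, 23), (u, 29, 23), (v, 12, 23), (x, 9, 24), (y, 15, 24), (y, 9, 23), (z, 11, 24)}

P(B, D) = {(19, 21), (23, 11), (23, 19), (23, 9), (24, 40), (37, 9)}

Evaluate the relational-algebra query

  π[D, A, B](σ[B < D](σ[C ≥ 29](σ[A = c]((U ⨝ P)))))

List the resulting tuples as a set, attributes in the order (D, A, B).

{(40, c, 24)}

Natural join on B: {(c, 38, 24, 40), (c, 7, 23, 11), (c, 7, 23, 19), (c, 7, 23, 9), (r, 29, 23, 11), (r, 29, 23, 19), (r, 29, 23, 9), (r, 36, 23, 11), (r, 36, 23, 19), (r, 36, 23, 9), (u, 29, 23, 11), (u, 29, 23, 19), (u, 29, 23, 9), (v, 12, 23, 11), (v, 12, 23, 19), (v, 12, 23, 9), (x, 9, 24, 40), (y, 15, 24, 40), (y, 9, 23, 11), (y, 9, 23, 19), (y, 9, 23, 9), (z, 11, 24, 40)}
Apply σ_{A = c}; surviving tuples: {(c, 38, 24, 40), (c, 7, 23, 11), (c, 7, 23, 19), (c, 7, 23, 9)}
Apply σ_{C ≥ 29}; surviving tuples: {(c, 38, 24, 40)}
Apply σ_{B < D}; surviving tuples: {(c, 38, 24, 40)}
π_{D, A, B} gives {(40, c, 24)}.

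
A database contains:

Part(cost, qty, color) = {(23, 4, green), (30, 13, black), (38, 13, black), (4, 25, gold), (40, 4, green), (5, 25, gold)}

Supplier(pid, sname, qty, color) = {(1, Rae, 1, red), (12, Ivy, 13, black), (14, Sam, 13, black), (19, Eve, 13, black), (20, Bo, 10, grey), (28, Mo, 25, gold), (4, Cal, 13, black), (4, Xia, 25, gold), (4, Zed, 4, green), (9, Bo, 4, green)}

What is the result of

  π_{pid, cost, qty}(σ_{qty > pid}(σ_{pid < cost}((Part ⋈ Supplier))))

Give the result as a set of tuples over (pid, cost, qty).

{(12, 30, 13), (12, 38, 13), (4, 30, 13), (4, 38, 13), (4, 5, 25)}

Joining Part and Supplier on qty, color yields {(23, 4, green, 4, Zed), (23, 4, green, 9, Bo), (30, 13, black, 12, Ivy), (30, 13, black, 14, Sam), (30, 13, black, 19, Eve), (30, 13, black, 4, Cal), (38, 13, black, 12, Ivy), (38, 13, black, 14, Sam), (38, 13, black, 19, Eve), (38, 13, black, 4, Cal), (4, 25, gold, 28, Mo), (4, 25, gold, 4, Xia), (40, 4, green, 4, Zed), (40, 4, green, 9, Bo), (5, 25, gold, 28, Mo), (5, 25, gold, 4, Xia)}.
σ[pid < cost]: keep tuples satisfying pid < cost → {(23, 4, green, 4, Zed), (23, 4, green, 9, Bo), (30, 13, black, 12, Ivy), (30, 13, black, 14, Sam), (30, 13, black, 19, Eve), (30, 13, black, 4, Cal), (38, 13, black, 12, Ivy), (38, 13, black, 14, Sam), (38, 13, black, 19, Eve), (38, 13, black, 4, Cal), (40, 4, green, 4, Zed), (40, 4, green, 9, Bo), (5, 25, gold, 4, Xia)}
σ[qty > pid]: keep tuples satisfying qty > pid → {(30, 13, black, 12, Ivy), (30, 13, black, 4, Cal), (38, 13, black, 12, Ivy), (38, 13, black, 4, Cal), (5, 25, gold, 4, Xia)}
Projecting to pid, cost, qty: {(12, 30, 13), (12, 38, 13), (4, 30, 13), (4, 38, 13), (4, 5, 25)}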